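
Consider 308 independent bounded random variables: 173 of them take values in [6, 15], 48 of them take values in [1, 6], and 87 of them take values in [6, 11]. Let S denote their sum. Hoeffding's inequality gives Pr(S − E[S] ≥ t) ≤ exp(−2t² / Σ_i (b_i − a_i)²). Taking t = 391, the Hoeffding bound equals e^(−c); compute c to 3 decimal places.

17.585

Σ(b_i − a_i)² = 173·9² + 48·5² + 87·5² = 17388.
c = 2t² / 17388 = 2·391² / 17388 = 17.5847.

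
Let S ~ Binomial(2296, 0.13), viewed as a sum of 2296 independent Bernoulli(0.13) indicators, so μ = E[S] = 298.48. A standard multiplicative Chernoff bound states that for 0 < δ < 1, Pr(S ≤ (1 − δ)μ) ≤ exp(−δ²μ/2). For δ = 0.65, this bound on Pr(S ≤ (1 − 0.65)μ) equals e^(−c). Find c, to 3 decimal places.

63.054

c = δ²μ/2 = 0.65²·298.48/2 = 63.0539.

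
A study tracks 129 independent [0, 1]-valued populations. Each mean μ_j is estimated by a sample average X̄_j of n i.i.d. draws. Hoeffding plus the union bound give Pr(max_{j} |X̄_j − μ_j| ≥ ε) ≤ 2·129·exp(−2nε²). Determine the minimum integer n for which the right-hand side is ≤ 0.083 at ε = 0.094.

456

Need 2·129·exp(−2nε²) ≤ 0.083, i.e. exp(−2nε²) ≤ 0.083/258.
So 2nε² ≥ ln(258/0.083) = 8.041874.
Hence n ≥ 8.041874/(2·0.094²) = 455.063.
The smallest integer n is 456.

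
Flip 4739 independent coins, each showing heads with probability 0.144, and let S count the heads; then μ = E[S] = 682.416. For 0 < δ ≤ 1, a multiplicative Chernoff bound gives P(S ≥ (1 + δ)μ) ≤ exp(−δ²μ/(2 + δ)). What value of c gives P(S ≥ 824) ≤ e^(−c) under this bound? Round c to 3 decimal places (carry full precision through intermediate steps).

Write 824 = (1 + δ)μ, so δ = 824/682.416 − 1 = 0.2074746…
Then the exponent is δ²μ/(2 + δ) = (824 − μ)² / (μ·(2 + δ)) = 13.307100.

13.307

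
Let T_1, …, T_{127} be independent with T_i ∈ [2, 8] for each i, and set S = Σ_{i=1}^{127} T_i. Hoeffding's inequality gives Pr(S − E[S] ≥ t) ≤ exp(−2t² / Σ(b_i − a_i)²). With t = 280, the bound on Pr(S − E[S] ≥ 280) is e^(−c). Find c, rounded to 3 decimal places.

Σ(b_i − a_i)² = 127·(6)² = 4572.
c = 2t²/4572 = 2·280²/4572 = 34.2957.

34.296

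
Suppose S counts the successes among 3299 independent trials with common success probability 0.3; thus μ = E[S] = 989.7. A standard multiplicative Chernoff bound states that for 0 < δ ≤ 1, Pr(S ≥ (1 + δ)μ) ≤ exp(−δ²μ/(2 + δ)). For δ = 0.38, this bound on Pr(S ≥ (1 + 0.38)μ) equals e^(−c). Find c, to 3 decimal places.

60.047

c = δ²μ/(2 + δ) = 0.38²·989.7/(2 + 0.38) = 60.0473.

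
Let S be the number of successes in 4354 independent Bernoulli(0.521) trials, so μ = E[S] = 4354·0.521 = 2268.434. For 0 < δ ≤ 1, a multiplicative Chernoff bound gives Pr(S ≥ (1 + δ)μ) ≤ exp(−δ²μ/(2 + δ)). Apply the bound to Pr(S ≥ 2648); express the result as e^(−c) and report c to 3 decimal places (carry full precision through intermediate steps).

Write 2648 = (1 + δ)μ, so δ = 2648/2268.434 − 1 = 0.1673251…
Then the exponent is δ²μ/(2 + δ) = (2648 − μ)² / (μ·(2 + δ)) = 29.303830.

29.304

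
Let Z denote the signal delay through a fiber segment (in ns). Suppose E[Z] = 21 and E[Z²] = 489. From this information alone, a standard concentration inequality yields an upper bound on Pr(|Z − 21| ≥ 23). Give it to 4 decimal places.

The first two moments determine the variance, so Chebyshev's inequality is the sharpest standard bound available.
Var(Z) = E[Z²] − (E[Z])² = 489 − 441 = 48.
Chebyshev's inequality: Pr(|Z − μ| ≥ t) ≤ Var(Z)/t² = 48/529 = 0.0907.

0.0907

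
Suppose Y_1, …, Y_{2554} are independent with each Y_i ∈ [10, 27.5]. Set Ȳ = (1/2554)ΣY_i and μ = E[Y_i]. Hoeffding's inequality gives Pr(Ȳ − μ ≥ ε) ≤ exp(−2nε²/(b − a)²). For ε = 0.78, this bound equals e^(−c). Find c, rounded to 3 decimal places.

10.148

c = 2nε²/(b − a)² = 2·2554·0.78² / 17.5² = 10.1476.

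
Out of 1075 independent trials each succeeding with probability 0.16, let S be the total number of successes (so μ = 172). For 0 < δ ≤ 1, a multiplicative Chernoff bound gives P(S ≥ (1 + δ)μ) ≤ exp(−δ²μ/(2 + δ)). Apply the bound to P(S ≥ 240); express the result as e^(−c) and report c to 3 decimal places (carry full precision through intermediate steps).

11.223

Write 240 = (1 + δ)μ, so δ = 240/172 − 1 = 0.3953488…
Then the exponent is δ²μ/(2 + δ) = (240 − μ)² / (μ·(2 + δ)) = 11.223301.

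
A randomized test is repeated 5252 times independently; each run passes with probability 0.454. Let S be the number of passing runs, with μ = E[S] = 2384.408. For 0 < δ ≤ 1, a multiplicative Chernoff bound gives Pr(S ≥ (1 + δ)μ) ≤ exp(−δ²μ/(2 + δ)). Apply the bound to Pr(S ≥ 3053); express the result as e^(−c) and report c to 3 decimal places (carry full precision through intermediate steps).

Write 3053 = (1 + δ)μ, so δ = 3053/2384.408 − 1 = 0.2804017…
Then the exponent is δ²μ/(2 + δ) = (3053 − μ)² / (μ·(2 + δ)) = 82.211094.

82.211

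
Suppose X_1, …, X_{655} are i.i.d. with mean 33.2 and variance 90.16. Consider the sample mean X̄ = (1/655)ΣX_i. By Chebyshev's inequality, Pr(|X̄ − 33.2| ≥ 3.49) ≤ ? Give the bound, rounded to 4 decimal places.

0.0113

Var(X̄) = Var(X_i)/n = 90.16/655 = 0.13765.
Chebyshev: Pr(|X̄ − 33.2| ≥ 3.49) ≤ Var(X̄)/(3.49)² = 90.16/(655·3.49²) = 0.0113.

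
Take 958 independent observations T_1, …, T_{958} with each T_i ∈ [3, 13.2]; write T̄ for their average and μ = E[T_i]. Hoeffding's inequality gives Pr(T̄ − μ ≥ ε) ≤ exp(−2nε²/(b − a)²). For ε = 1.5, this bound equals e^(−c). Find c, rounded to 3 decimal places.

41.436

c = 2nε²/(b − a)² = 2·958·1.5² / 10.2² = 41.4360.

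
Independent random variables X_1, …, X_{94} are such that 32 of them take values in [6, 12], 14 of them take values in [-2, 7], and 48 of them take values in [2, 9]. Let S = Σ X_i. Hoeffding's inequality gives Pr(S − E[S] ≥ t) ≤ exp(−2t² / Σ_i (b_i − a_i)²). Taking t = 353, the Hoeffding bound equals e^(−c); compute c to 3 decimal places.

Σ(b_i − a_i)² = 32·6² + 14·9² + 48·7² = 4638.
c = 2t² / 4638 = 2·353² / 4638 = 53.7339.

53.734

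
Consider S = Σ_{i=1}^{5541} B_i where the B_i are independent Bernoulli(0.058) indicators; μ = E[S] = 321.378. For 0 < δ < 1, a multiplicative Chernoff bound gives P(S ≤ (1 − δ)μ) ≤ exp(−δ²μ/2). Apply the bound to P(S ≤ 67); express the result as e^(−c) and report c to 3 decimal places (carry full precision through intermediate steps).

100.673

Write 67 = (1 − δ)μ, so δ = 1 − 67/321.378 = 0.7915228…
Then the exponent is δ²μ/2 = (μ − 67)²/(2μ) = 100.672988.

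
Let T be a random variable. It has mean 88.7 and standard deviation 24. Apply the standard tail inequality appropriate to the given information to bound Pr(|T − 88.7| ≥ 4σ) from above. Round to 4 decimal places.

0.0625

Mean and variance are known, so Chebyshev's inequality applies.
Chebyshev: Pr(|T − μ| ≥ t) ≤ Var(T)/t².
Var(T) = σ² = 24² = 576.
t = 4·24 = 96.
Bound = 576 / 9216 = 0.0625.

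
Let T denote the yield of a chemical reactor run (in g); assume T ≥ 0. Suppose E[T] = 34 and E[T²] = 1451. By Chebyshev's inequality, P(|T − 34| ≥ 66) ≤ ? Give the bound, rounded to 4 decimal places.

0.0677

Var(T) = E[T²] − (E[T])² = 1451 − 1156 = 295.
Chebyshev's inequality: P(|T − μ| ≥ t) ≤ Var(T)/t² = 295/4356 = 0.0677.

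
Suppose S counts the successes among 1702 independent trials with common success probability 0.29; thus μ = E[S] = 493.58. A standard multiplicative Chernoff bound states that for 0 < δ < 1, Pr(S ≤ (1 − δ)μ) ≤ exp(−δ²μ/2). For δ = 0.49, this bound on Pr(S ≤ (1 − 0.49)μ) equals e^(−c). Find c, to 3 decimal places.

c = δ²μ/2 = 0.49²·493.58/2 = 59.2543.

59.254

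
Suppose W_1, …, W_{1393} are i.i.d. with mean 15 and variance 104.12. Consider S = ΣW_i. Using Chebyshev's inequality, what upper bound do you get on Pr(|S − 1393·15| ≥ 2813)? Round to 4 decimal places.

0.0183

Var(S) = n·Var(W_i) = 1393·104.12 = 145039.16.
Chebyshev: Pr(|S − 1393·15| ≥ 2813) ≤ Var(S)/2813² = 145039.16/7912969 = 0.0183.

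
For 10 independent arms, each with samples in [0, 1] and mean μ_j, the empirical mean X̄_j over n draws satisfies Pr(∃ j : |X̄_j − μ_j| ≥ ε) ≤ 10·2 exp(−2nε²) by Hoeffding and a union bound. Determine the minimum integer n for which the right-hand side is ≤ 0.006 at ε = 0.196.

Need 2·10·exp(−2nε²) ≤ 0.006, i.e. exp(−2nε²) ≤ 0.006/20.
So 2nε² ≥ ln(20/0.006) = 8.111728.
Hence n ≥ 8.111728/(2·0.196²) = 105.577.
The smallest integer n is 106.

106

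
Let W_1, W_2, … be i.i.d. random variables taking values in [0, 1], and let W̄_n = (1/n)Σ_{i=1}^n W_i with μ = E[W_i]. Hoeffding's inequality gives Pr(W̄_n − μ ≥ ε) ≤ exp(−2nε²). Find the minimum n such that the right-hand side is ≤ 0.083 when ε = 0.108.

Require exp(−2nε²) ≤ 0.083, i.e. 2nε² ≥ ln(1/0.083) = 2.488915.
So n ≥ 2.488915 / (2·0.108²) = 106.692.
The smallest integer n is 107.

107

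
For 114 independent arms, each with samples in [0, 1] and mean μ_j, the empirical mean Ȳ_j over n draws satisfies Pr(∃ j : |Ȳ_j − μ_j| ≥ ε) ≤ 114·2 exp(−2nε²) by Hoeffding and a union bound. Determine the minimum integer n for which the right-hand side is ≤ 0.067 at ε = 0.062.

Need 2·114·exp(−2nε²) ≤ 0.067, i.e. exp(−2nε²) ≤ 0.067/228.
So 2nε² ≥ ln(228/0.067) = 8.132408.
Hence n ≥ 8.132408/(2·0.062²) = 1057.805.
The smallest integer n is 1058.

1058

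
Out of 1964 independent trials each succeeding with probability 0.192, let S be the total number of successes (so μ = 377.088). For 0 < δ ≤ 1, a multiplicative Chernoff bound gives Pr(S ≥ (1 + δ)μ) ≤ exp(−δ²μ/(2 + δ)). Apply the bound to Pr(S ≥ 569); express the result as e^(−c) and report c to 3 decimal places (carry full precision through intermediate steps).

Write 569 = (1 + δ)μ, so δ = 569/377.088 − 1 = 0.5089316…
Then the exponent is δ²μ/(2 + δ) = (569 − μ)² / (μ·(2 + δ)) = 38.928953.

38.929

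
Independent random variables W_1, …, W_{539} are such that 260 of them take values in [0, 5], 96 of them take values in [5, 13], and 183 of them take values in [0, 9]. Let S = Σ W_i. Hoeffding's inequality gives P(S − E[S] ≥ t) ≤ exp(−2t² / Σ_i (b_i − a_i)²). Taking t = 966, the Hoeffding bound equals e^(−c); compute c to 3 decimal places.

67.947

Σ(b_i − a_i)² = 260·5² + 96·8² + 183·9² = 27467.
c = 2t² / 27467 = 2·966² / 27467 = 67.9474.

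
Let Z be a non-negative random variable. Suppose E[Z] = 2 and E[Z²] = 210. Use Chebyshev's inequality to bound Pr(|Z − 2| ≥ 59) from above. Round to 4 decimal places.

Var(Z) = E[Z²] − (E[Z])² = 210 − 4 = 206.
Chebyshev's inequality: Pr(|Z − μ| ≥ t) ≤ Var(Z)/t² = 206/3481 = 0.0592.

0.0592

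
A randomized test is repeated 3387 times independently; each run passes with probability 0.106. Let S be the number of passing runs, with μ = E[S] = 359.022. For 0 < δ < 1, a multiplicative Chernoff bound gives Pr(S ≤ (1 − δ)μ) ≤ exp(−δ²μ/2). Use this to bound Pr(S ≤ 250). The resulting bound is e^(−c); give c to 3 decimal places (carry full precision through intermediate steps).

16.553

Write 250 = (1 − δ)μ, so δ = 1 − 250/359.022 = 0.3036638…
Then the exponent is δ²μ/2 = (μ − 250)²/(2μ) = 16.553020.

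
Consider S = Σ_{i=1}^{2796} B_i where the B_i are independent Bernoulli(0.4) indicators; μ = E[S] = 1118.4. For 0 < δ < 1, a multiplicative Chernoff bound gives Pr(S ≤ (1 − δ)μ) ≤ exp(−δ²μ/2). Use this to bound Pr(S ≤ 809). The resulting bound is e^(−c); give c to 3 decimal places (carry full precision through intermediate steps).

42.797

Write 809 = (1 − δ)μ, so δ = 1 − 809/1118.4 = 0.2766452…
Then the exponent is δ²μ/2 = (μ − 809)²/(2μ) = 42.797014.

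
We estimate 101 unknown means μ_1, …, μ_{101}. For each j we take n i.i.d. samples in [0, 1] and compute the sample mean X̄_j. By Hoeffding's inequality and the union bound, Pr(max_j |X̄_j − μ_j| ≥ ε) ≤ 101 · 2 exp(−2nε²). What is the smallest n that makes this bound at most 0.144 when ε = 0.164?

Need 2·101·exp(−2nε²) ≤ 0.144, i.e. exp(−2nε²) ≤ 0.144/202.
So 2nε² ≥ ln(202/0.144) = 7.246210.
Hence n ≥ 7.246210/(2·0.164²) = 134.708.
The smallest integer n is 135.

135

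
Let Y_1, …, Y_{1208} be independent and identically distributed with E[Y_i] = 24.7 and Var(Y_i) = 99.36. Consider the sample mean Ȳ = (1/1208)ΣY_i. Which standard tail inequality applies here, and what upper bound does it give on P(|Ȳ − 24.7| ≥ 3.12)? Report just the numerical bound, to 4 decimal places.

With mean and variance of each term known, Chebyshev's inequality bounds the deviation of the sum (or sample mean).
Var(Ȳ) = Var(Y_i)/n = 99.36/1208 = 0.082252.
Chebyshev: P(|Ȳ − 24.7| ≥ 3.12) ≤ Var(Ȳ)/(3.12)² = 99.36/(1208·3.12²) = 0.0084.

0.0084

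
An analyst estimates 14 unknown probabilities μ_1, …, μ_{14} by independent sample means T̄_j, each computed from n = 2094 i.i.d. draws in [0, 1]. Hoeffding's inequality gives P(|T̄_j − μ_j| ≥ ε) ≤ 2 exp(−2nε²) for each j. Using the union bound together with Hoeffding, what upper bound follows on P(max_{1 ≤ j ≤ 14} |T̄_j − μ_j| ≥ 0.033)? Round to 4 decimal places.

Per-experiment Hoeffding bound: 2·exp(−2·2094·0.033²) = 2·exp(−4.56073) = 0.020909.
Union bound over 14 events: 14·0.020909 = 0.29272.

0.2927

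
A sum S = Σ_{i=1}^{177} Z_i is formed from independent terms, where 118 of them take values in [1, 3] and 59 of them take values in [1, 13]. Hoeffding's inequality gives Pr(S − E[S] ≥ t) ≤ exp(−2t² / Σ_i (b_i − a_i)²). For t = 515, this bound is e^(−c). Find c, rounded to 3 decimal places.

59.149

Σ(b_i − a_i)² = 118·2² + 59·12² = 8968.
c = 2t² / 8968 = 2·515² / 8968 = 59.1492.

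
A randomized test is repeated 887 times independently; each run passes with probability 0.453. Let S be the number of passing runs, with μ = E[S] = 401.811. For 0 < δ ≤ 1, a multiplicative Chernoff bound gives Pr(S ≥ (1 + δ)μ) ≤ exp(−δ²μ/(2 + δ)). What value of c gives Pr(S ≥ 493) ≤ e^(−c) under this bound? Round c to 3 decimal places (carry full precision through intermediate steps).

9.293

Write 493 = (1 + δ)μ, so δ = 493/401.811 − 1 = 0.226945…
Then the exponent is δ²μ/(2 + δ) = (493 − μ)² / (μ·(2 + δ)) = 9.292950.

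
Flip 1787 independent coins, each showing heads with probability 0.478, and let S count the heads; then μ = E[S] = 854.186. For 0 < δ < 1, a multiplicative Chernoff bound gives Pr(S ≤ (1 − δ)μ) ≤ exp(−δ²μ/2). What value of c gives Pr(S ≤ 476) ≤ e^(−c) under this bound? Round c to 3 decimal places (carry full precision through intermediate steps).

Write 476 = (1 − δ)μ, so δ = 1 − 476/854.186 = 0.4427443…
Then the exponent is δ²μ/2 = (μ − 476)²/(2μ) = 83.719852.

83.720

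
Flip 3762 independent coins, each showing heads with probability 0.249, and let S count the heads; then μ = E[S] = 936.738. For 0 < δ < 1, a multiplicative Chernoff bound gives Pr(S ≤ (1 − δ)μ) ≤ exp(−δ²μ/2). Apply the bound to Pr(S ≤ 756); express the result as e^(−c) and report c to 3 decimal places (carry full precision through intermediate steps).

Write 756 = (1 − δ)μ, so δ = 1 − 756/936.738 = 0.192944…
Then the exponent is δ²μ/2 = (μ − 756)²/(2μ) = 17.436159.

17.436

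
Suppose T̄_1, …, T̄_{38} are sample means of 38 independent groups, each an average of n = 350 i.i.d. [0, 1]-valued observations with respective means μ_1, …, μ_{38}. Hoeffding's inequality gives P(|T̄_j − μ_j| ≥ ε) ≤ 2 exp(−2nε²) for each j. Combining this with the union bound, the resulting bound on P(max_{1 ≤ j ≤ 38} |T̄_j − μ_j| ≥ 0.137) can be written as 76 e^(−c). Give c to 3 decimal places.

Union bound over the 38 events: P(max_{1 ≤ j ≤ 38} |T̄_j − μ_j| ≥ 0.137) ≤ 38·2·exp(−2nε²) = 76 exp(−2·350·0.137²).
So c = 2·350·0.137² = 13.1383.

13.138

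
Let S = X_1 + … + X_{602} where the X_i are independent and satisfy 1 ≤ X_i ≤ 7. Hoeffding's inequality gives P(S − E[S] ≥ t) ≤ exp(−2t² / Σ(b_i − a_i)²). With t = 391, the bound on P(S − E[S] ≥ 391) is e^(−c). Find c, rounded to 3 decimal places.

14.109

Σ(b_i − a_i)² = 602·(6)² = 21672.
c = 2t²/21672 = 2·391²/21672 = 14.1086.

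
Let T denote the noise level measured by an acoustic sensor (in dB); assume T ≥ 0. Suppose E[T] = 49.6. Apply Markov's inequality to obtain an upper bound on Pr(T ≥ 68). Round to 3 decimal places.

Markov's inequality: for a non-negative random variable, Pr(T ≥ a) ≤ E[T]/a.
Here E[T] = 49.6 and a = 68, so the bound is 49.6/68 = 0.7294.

0.729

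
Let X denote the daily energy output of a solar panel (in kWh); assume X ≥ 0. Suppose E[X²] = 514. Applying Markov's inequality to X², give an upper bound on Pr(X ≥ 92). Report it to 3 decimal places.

Since X ≥ 0, the event {X ≥ 92} is the same as {X² ≥ 8464}.
Markov's inequality applied to X² gives Pr(X² ≥ 8464) ≤ E[X²]/8464 = 514/8464 = 0.0607.

0.061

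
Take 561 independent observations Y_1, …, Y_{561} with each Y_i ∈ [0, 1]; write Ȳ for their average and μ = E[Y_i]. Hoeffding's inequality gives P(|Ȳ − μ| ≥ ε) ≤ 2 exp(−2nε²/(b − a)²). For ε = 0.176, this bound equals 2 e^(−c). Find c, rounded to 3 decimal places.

c = 2nε²/(b − a)² = 2·561·0.176² / 1² = 34.7551.

34.755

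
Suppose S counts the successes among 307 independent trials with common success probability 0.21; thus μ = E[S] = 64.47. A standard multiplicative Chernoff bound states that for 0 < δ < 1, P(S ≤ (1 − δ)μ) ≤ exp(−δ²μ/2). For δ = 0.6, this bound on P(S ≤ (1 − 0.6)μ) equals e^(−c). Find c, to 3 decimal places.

11.605

c = δ²μ/2 = 0.6²·64.47/2 = 11.6046.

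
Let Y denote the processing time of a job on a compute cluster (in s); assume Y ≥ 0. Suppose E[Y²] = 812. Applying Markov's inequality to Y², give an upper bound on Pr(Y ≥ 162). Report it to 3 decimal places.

Since Y ≥ 0, the event {Y ≥ 162} is the same as {Y² ≥ 26244}.
Markov's inequality applied to Y² gives Pr(Y² ≥ 26244) ≤ E[Y²]/26244 = 812/26244 = 0.0309.

0.031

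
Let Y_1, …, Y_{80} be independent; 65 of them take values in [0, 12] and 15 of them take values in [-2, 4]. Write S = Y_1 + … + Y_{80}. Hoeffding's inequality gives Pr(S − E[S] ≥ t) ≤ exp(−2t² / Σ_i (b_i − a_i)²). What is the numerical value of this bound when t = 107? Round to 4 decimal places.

Σ(b_i − a_i)² = 65·12² + 15·6² = 9900.
Exponent = 2·107² / 9900 = 2.31293.
Bound = exp(−2.31293) = 0.09897.

0.0990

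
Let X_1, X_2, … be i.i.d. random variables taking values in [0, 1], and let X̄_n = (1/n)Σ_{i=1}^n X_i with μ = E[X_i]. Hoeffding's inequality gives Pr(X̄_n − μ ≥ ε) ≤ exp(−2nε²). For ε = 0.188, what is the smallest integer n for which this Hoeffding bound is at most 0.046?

Require exp(−2nε²) ≤ 0.046, i.e. 2nε² ≥ ln(1/0.046) = 3.079114.
So n ≥ 3.079114 / (2·0.188²) = 43.559.
The smallest integer n is 44.

44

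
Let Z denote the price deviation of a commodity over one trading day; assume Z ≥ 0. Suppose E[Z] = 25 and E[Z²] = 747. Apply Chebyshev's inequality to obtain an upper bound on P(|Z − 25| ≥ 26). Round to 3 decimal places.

Var(Z) = E[Z²] − (E[Z])² = 747 − 625 = 122.
Chebyshev's inequality: P(|Z − μ| ≥ t) ≤ Var(Z)/t² = 122/676 = 0.1805.

0.180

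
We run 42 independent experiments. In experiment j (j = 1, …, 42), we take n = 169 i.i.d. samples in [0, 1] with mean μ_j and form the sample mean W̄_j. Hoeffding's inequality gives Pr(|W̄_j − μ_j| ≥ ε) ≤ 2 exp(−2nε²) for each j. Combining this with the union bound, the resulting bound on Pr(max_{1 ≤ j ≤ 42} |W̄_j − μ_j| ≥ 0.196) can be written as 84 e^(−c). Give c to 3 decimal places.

12.985

Union bound over the 42 events: Pr(max_{1 ≤ j ≤ 42} |W̄_j − μ_j| ≥ 0.196) ≤ 42·2·exp(−2nε²) = 84 exp(−2·169·0.196²).
So c = 2·169·0.196² = 12.9846.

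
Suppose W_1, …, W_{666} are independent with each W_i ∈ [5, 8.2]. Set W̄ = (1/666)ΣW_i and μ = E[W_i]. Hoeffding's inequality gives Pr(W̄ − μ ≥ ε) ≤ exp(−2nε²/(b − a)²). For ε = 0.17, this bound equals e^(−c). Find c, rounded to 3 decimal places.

3.759

c = 2nε²/(b − a)² = 2·666·0.17² / 3.2² = 3.7593.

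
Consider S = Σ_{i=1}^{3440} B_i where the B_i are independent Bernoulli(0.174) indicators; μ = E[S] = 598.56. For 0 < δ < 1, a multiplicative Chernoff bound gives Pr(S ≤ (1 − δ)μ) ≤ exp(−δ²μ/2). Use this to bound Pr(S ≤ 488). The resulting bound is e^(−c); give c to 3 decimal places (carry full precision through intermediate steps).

10.211

Write 488 = (1 − δ)μ, so δ = 1 − 488/598.56 = 0.18471…
Then the exponent is δ²μ/2 = (μ − 488)²/(2μ) = 10.210767.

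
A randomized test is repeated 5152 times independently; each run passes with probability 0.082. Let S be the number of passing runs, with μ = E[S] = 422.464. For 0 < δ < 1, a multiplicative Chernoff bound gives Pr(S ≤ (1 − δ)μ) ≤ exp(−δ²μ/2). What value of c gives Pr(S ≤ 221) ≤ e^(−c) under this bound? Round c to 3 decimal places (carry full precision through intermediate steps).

Write 221 = (1 − δ)μ, so δ = 1 − 221/422.464 = 0.4768785…
Then the exponent is δ²μ/2 = (μ − 221)²/(2μ) = 48.036925.

48.037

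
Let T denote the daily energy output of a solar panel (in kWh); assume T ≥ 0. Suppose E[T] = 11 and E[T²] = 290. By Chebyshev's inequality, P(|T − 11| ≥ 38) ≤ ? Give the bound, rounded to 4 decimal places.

0.1170

Var(T) = E[T²] − (E[T])² = 290 − 121 = 169.
Chebyshev's inequality: P(|T − μ| ≥ t) ≤ Var(T)/t² = 169/1444 = 0.1170.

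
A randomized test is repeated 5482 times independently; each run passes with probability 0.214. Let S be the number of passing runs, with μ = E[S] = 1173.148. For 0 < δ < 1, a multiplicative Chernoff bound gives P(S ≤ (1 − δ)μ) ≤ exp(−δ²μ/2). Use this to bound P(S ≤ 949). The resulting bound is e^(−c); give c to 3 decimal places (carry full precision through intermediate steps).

Write 949 = (1 − δ)μ, so δ = 1 − 949/1173.148 = 0.1910654…
Then the exponent is δ²μ/2 = (μ − 949)²/(2μ) = 21.413464.

21.413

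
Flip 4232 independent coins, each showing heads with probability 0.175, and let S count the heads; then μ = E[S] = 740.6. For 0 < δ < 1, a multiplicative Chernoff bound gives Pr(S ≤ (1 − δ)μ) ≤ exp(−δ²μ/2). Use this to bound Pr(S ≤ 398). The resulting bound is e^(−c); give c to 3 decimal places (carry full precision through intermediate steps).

79.243

Write 398 = (1 − δ)μ, so δ = 1 − 398/740.6 = 0.4625979…
Then the exponent is δ²μ/2 = (μ − 398)²/(2μ) = 79.243019.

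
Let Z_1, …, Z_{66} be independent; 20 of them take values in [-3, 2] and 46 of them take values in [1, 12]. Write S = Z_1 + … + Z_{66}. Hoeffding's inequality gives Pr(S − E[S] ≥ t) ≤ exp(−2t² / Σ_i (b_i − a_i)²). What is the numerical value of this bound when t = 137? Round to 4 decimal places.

0.0021

Σ(b_i − a_i)² = 20·5² + 46·11² = 6066.
Exponent = 2·137² / 6066 = 6.18826.
Bound = exp(−6.18826) = 0.00205.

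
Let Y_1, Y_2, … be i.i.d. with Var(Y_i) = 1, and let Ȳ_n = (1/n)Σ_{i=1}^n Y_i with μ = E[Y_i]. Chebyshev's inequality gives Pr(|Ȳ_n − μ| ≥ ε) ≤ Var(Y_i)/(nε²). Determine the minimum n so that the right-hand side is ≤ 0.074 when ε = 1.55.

Require 1/(n·1.55²) ≤ 0.074, i.e. n ≥ 1/(0.074·1.55²) = 5.625.
The smallest integer n is 6.

6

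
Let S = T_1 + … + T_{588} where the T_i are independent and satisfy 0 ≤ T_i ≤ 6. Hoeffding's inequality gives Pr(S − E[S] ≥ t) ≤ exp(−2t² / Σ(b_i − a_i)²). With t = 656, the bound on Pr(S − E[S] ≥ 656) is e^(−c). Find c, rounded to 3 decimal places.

Σ(b_i − a_i)² = 588·(6)² = 21168.
c = 2t²/21168 = 2·656²/21168 = 40.6591.

40.659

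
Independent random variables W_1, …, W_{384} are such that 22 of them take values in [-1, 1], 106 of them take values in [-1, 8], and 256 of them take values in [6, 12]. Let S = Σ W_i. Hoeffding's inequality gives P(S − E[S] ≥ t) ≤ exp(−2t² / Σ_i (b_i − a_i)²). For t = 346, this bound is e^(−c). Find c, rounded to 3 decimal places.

Σ(b_i − a_i)² = 22·2² + 106·9² + 256·6² = 17890.
c = 2t² / 17890 = 2·346² / 17890 = 13.3836.

13.384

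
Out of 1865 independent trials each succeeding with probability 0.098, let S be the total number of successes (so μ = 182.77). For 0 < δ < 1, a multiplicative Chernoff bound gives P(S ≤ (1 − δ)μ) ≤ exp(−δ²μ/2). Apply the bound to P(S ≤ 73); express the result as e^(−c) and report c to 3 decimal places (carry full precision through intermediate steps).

32.963

Write 73 = (1 − δ)μ, so δ = 1 − 73/182.77 = 0.6005909…
Then the exponent is δ²μ/2 = (μ − 73)²/(2μ) = 32.963432.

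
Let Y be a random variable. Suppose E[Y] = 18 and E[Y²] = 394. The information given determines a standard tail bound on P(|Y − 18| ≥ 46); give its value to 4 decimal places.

The first two moments determine the variance, so Chebyshev's inequality is the sharpest standard bound available.
Var(Y) = E[Y²] − (E[Y])² = 394 − 324 = 70.
Chebyshev's inequality: P(|Y − μ| ≥ t) ≤ Var(Y)/t² = 70/2116 = 0.0331.

0.0331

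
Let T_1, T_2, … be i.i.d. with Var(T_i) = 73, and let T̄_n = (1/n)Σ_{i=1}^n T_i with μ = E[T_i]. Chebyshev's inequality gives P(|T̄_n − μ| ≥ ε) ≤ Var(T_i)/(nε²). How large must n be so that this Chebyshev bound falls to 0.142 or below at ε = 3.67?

39

Require 73/(n·3.67²) ≤ 0.142, i.e. n ≥ 73/(0.142·3.67²) = 38.168.
The smallest integer n is 39.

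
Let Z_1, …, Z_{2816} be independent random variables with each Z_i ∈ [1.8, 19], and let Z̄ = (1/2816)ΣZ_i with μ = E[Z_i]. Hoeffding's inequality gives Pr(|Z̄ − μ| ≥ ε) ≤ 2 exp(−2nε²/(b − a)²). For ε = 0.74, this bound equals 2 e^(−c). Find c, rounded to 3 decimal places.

10.425

c = 2nε²/(b − a)² = 2·2816·0.74² / 17.2² = 10.4248.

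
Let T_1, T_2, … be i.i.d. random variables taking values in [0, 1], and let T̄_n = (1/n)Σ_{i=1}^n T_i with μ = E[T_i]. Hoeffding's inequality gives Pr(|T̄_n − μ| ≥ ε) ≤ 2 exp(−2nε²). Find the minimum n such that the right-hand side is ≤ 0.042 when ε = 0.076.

Require 2·exp(−2nε²) ≤ 0.042, i.e. 2nε² ≥ ln(2/0.042) = 3.863233.
So n ≥ 3.863233 / (2·0.076²) = 334.421.
The smallest integer n is 335.

335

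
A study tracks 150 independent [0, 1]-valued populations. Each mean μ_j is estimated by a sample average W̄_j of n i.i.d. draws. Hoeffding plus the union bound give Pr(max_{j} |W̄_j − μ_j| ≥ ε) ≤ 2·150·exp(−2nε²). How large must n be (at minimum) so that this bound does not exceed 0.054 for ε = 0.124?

Need 2·150·exp(−2nε²) ≤ 0.054, i.e. exp(−2nε²) ≤ 0.054/300.
So 2nε² ≥ ln(300/0.054) = 8.622554.
Hence n ≥ 8.622554/(2·0.124²) = 280.390.
The smallest integer n is 281.

281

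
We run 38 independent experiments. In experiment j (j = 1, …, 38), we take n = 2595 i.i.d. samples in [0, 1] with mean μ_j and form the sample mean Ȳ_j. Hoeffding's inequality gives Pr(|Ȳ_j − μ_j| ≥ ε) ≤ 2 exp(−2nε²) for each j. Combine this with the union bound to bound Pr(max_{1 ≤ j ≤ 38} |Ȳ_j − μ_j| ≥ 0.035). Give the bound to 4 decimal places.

Per-experiment Hoeffding bound: 2·exp(−2·2595·0.035²) = 2·exp(−6.35775) = 0.0034665.
Union bound over 38 events: 38·0.0034665 = 0.13173.

0.1317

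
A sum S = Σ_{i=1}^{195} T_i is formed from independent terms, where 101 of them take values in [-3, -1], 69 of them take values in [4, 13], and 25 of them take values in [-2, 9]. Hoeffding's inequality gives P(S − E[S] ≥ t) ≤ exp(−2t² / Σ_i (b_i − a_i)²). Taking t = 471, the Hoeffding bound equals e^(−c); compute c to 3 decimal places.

49.200

Σ(b_i − a_i)² = 101·2² + 69·9² + 25·11² = 9018.
c = 2t² / 9018 = 2·471² / 9018 = 49.1996.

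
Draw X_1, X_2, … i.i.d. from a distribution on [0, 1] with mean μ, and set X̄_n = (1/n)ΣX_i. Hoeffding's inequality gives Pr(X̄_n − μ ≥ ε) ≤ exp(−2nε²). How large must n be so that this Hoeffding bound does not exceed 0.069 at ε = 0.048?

Require exp(−2nε²) ≤ 0.069, i.e. 2nε² ≥ ln(1/0.069) = 2.673649.
So n ≥ 2.673649 / (2·0.048²) = 580.219.
The smallest integer n is 581.

581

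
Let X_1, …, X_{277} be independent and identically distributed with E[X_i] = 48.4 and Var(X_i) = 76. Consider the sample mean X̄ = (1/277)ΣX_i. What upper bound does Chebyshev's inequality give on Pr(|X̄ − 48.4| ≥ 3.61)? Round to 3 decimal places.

Var(X̄) = Var(X_i)/n = 76/277 = 0.27437.
Chebyshev: Pr(|X̄ − 48.4| ≥ 3.61) ≤ Var(X̄)/(3.61)² = 76/(277·3.61²) = 0.0211.

0.021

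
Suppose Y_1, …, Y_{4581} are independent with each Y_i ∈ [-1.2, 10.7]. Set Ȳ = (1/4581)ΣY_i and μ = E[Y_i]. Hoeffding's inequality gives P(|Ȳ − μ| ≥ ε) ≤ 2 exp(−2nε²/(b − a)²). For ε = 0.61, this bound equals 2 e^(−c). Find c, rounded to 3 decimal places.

24.074

c = 2nε²/(b − a)² = 2·4581·0.61² / 11.9² = 24.0744.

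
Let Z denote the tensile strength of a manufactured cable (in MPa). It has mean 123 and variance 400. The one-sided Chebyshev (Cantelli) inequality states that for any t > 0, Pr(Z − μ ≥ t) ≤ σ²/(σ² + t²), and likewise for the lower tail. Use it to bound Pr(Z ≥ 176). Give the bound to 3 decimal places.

0.125

Here σ² = 400 and t = 53, so σ² + t² = 3209.
Cantelli's bound: 400/3209 = 0.1246.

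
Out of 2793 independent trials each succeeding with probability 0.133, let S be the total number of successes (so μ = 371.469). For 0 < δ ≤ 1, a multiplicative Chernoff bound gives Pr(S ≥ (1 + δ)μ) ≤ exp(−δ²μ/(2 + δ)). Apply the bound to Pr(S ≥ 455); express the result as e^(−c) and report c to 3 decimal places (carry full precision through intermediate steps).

Write 455 = (1 + δ)μ, so δ = 455/371.469 − 1 = 0.2248667…
Then the exponent is δ²μ/(2 + δ) = (455 − μ)² / (μ·(2 + δ)) = 8.442456.

8.442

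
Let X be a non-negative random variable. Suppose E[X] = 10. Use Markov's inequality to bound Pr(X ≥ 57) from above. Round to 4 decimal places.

Markov's inequality: for a non-negative random variable, Pr(X ≥ a) ≤ E[X]/a.
Here E[X] = 10 and a = 57, so the bound is 10/57 = 0.1754.

0.1754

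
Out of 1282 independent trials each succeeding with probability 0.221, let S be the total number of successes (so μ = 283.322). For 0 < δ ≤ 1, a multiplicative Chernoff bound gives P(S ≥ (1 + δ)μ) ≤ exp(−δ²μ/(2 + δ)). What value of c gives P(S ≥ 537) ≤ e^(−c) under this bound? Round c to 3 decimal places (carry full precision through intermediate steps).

78.448

Write 537 = (1 + δ)μ, so δ = 537/283.322 − 1 = 0.8953699…
Then the exponent is δ²μ/(2 + δ) = (537 − μ)² / (μ·(2 + δ)) = 78.447887.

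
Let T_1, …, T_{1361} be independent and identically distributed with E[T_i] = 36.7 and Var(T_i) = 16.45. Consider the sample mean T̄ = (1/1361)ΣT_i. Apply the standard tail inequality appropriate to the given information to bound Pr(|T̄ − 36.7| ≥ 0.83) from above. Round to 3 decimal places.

0.018

With mean and variance of each term known, Chebyshev's inequality bounds the deviation of the sum (or sample mean).
Var(T̄) = Var(T_i)/n = 16.45/1361 = 0.012087.
Chebyshev: Pr(|T̄ − 36.7| ≥ 0.83) ≤ Var(T̄)/(0.83)² = 16.45/(1361·0.83²) = 0.0175.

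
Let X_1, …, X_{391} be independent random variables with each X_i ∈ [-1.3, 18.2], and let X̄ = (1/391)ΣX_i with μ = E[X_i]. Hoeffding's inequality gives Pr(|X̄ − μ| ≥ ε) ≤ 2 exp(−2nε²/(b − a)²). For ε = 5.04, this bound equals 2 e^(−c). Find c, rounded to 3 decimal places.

c = 2nε²/(b − a)² = 2·391·5.04² / 19.5² = 52.2395.

52.239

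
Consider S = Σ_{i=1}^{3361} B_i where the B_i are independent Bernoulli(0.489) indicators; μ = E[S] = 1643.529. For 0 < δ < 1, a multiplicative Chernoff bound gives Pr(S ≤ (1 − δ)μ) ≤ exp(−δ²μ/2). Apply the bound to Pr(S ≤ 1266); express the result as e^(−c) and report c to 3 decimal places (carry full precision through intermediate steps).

Write 1266 = (1 − δ)μ, so δ = 1 − 1266/1643.529 = 0.2297063…
Then the exponent is δ²μ/2 = (μ − 1266)²/(2μ) = 43.360399.

43.360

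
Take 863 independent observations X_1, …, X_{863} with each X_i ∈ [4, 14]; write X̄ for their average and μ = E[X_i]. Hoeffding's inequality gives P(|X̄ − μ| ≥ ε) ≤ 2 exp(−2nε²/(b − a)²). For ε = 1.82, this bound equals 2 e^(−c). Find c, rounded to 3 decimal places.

c = 2nε²/(b − a)² = 2·863·1.82² / 10² = 57.1720.

57.172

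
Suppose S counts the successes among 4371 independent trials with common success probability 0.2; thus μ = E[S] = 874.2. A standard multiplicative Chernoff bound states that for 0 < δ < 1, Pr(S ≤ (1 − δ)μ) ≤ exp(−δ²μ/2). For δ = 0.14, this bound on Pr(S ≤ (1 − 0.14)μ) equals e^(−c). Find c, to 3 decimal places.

c = δ²μ/2 = 0.14²·874.2/2 = 8.5672.

8.567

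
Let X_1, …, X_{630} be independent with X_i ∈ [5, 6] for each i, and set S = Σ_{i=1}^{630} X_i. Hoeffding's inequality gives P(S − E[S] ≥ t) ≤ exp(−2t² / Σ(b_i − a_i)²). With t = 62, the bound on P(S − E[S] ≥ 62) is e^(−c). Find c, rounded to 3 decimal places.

Σ(b_i − a_i)² = 630·(1)² = 630.
c = 2t²/630 = 2·62²/630 = 12.2032.

12.203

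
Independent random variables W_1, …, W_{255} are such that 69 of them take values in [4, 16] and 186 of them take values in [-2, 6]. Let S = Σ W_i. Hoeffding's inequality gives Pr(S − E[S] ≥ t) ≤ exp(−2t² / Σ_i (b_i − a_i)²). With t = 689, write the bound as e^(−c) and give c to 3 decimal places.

Σ(b_i − a_i)² = 69·12² + 186·8² = 21840.
c = 2t² / 21840 = 2·689² / 21840 = 43.4726.

43.473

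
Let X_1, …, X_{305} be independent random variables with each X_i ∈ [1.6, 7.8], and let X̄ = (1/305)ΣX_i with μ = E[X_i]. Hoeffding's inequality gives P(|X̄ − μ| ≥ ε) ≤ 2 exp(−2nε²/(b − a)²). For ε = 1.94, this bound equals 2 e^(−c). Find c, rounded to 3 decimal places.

59.724

c = 2nε²/(b − a)² = 2·305·1.94² / 6.2² = 59.7241.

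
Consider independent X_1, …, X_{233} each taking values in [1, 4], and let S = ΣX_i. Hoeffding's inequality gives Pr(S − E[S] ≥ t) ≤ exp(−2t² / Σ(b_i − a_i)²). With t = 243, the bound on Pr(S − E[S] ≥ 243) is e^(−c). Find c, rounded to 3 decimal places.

56.318

Σ(b_i − a_i)² = 233·(3)² = 2097.
c = 2t²/2097 = 2·243²/2097 = 56.3176.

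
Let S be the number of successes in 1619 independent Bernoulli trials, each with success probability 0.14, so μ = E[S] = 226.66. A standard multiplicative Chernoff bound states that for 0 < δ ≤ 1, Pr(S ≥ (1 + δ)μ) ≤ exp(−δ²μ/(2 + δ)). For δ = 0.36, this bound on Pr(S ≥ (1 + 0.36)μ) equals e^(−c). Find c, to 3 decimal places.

12.447

c = δ²μ/(2 + δ) = 0.36²·226.66/(2 + 0.36) = 12.4471.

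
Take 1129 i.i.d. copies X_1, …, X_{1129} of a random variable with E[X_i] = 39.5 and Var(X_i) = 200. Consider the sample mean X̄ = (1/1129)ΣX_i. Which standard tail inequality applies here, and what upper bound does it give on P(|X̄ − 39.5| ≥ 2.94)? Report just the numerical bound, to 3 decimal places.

With mean and variance of each term known, Chebyshev's inequality bounds the deviation of the sum (or sample mean).
Var(X̄) = Var(X_i)/n = 200/1129 = 0.17715.
Chebyshev: P(|X̄ − 39.5| ≥ 2.94) ≤ Var(X̄)/(2.94)² = 200/(1129·2.94²) = 0.0205.

0.020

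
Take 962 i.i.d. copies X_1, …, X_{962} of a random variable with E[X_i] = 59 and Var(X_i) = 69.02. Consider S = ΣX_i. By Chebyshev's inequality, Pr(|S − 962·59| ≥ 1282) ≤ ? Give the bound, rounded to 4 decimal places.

0.0404

Var(S) = n·Var(X_i) = 962·69.02 = 66397.24.
Chebyshev: Pr(|S − 962·59| ≥ 1282) ≤ Var(S)/1282² = 66397.24/1643524 = 0.0404.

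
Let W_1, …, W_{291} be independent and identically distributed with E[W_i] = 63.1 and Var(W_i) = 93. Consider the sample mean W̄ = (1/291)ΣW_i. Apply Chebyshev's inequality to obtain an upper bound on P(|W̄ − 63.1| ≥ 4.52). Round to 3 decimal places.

Var(W̄) = Var(W_i)/n = 93/291 = 0.31959.
Chebyshev: P(|W̄ − 63.1| ≥ 4.52) ≤ Var(W̄)/(4.52)² = 93/(291·4.52²) = 0.0156.

0.016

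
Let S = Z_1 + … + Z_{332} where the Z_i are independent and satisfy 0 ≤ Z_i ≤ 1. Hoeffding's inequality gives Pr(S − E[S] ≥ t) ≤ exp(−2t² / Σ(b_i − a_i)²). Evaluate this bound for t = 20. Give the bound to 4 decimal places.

Σ(b_i − a_i)² = 332·(1)² = 332.
Exponent = 2·20²/332 = 2.4096.
Bound = exp(−2.4096) = 0.08985.

0.0898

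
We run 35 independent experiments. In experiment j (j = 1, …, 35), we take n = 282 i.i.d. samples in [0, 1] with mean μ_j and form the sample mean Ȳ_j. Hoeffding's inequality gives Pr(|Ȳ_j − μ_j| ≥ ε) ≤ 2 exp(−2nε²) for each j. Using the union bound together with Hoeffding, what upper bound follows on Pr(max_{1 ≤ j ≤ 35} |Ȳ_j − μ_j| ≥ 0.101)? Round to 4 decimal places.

0.2220

Per-experiment Hoeffding bound: 2·exp(−2·282·0.101²) = 2·exp(−5.75336) = 0.0063442.
Union bound over 35 events: 35·0.0063442 = 0.22205.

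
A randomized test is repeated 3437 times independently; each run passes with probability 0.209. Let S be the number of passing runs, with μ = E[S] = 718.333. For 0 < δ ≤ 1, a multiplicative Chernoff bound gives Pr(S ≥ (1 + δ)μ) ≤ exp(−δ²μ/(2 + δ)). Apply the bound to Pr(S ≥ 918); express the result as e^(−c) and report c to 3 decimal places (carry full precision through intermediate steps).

24.364

Write 918 = (1 + δ)μ, so δ = 918/718.333 − 1 = 0.2779588…
Then the exponent is δ²μ/(2 + δ) = (918 − μ)² / (μ·(2 + δ)) = 24.363568.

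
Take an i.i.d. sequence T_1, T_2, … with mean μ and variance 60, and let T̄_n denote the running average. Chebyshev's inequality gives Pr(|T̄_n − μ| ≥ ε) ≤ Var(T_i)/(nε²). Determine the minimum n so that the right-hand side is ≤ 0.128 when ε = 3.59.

Require 60/(n·3.59²) ≤ 0.128, i.e. n ≥ 60/(0.128·3.59²) = 36.371.
The smallest integer n is 37.

37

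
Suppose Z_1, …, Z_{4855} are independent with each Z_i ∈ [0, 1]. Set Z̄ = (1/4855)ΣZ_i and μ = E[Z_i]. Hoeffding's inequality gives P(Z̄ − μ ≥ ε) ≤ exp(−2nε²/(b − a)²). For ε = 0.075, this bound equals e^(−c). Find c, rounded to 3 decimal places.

c = 2nε²/(b − a)² = 2·4855·0.075² / 1² = 54.6187.

54.619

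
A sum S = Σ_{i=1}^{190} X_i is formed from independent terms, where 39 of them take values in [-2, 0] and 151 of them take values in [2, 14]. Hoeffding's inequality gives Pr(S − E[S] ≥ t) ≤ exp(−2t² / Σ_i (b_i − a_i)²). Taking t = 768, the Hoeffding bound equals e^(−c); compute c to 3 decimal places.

53.865

Σ(b_i − a_i)² = 39·2² + 151·12² = 21900.
c = 2t² / 21900 = 2·768² / 21900 = 53.8652.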